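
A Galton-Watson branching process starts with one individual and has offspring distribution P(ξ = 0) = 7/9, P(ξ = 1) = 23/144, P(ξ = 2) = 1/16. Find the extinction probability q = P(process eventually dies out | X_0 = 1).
q = 1

Mean offspring μ = 0·7/9 + 1·23/144 + 2·1/16 = 41/144 ≤ 1. For μ ≤ 1 with offspring not concentrated at 1, the Galton-Watson process goes extinct almost surely, so q = 1.
(Algebraic check: The pgf is f(s) = 7/9 + 23/144·s + 1/16·s². The extinction probability q is the smallest fixed point of f in [0, 1]. Setting s = f(s):
  1/16·s² + (23/144 − 1)·s + 7/9 = 0
  1/16·s² − (7/9 + 1/16)·s + 7/9 = 0
which factors as (s − 1)·(1/16·s − 7/9) = 0, giving roots s = 1 and s = (7/9)/(1/16) = 112/9. Since 112/9 ≥ 1, the smallest root in [0, 1] is s = 1.)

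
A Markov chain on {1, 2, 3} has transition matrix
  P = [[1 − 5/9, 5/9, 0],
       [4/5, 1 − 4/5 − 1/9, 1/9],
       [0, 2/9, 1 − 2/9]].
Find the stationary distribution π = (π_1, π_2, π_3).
π = (24/49, 50/147, 25/147)

This is a birth-death chain on three states, which satisfies detailed balance: π_1 · P_{12} = π_2 · P_{21} and π_2 · P_{23} = π_3 · P_{32}.
From π_1 · 5/9 = π_2 · 4/5: π_2/π_1 = (5/9)/(4/5) = 25/36.
From π_2 · 1/9 = π_3 · 2/9: π_3/π_2 = (1/9)/(2/9) = 1/2.
Take π_1 proportional to 1; then unnormalized π = (1, 25/36, 25/72). Normalize by dividing by the sum 49/24:
  π = (24/49, 50/147, 25/147).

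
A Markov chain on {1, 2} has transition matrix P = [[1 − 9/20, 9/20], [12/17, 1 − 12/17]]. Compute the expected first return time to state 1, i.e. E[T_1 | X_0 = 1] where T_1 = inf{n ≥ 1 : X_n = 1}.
E[T_1 | X_0 = 1] = 1/π_1 = 131/80

For an irreducible recurrent Markov chain with stationary distribution π, E[T_i | X_0 = i] = 1/π_i (Kac's formula). Here π_1 = (12/17)/(9/20 + 12/17) = (12/17)/(393/340) = 80/131, so E[T_1 | X_0 = 1] = 1/π_1 = (9/20 + 12/17)/(12/17) = (393/340)/(12/17) = 131/80.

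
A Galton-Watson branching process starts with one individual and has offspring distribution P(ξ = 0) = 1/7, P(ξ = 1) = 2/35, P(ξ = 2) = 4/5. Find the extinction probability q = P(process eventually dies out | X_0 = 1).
q = 5/28

The pgf is f(s) = 1/7 + 2/35·s + 4/5·s². The extinction probability q is the smallest fixed point of f in [0, 1]. Setting s = f(s):
  4/5·s² + (2/35 − 1)·s + 1/7 = 0
  4/5·s² − (1/7 + 4/5)·s + 1/7 = 0
which factors as (s − 1)·(4/5·s − 1/7) = 0, giving roots s = 1 and s = (1/7)/(4/5) = 5/28.
Mean offspring μ = 2/35 + 2·4/5 = 58/35 > 1 (supercritical), so q < 1. The extinction probability is the smaller root: q = (1/7)/(4/5) = 5/28.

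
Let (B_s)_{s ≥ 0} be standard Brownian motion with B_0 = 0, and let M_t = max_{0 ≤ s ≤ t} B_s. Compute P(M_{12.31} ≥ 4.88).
P(M_{12.31} ≥ 4.88) = 2·P(B_{12.31} ≥ 4.88) = 2(1 − Φ(4.88/√12.31)) ≈ 0.1643

By the reflection principle for Brownian motion, P(M_t ≥ a) = 2 · P(B_t ≥ a) for a ≥ 0. Since B_t ~ N(0, t), P(B_t ≥ 4.88) = 1 − Φ(4.88/√t) = 1 − Φ(4.88/√12.31) = 1 − Φ(1.3909). So
  P(M_{12.31} ≥ 4.88) = 2(1 − Φ(1.3909)) ≈ 0.1643.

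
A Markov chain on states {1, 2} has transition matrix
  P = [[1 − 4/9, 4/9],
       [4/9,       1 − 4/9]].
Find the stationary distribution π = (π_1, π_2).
π_1 = 1/2, π_2 = 1/2

Solve πP = π with π_1 + π_2 = 1. From πP = π: π_1 · (1 − 4/9) + π_2 · 4/9 = π_1 ⇒ π_2 · 4/9 = π_1 · 4/9 ⇒ π_2/π_1 = (4/9)/(4/9) = 1. Together with π_1 + π_2 = 1:
  π_1 = (4/9)/(4/9 + 4/9) = (4/9)/(8/9) = 1/2,
  π_2 = (4/9)/(4/9 + 4/9) = (4/9)/(8/9) = 1/2.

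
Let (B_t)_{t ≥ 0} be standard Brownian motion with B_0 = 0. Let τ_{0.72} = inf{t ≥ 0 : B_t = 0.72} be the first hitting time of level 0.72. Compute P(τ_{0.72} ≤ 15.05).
P(τ_{0.72} ≤ 15.05) = 2(1 − Φ(0.72/√15.05)) = 2(1 − Φ(0.1856)) ≈ 0.8528

By the reflection principle for standard BM, P(τ_b ≤ t) = 2 · P(B_t ≥ b). Since B_t ~ N(0, t), P(B_t ≥ 0.72) = 1 − Φ(0.72/√t) = 1 − Φ(0.72/√15.05) = 1 − Φ(0.1856) ≈ 0.42638. Doubling: P(τ_{0.72} ≤ 15.05) ≈ 2 · 0.42638 = 0.85276 ≈ 0.8528.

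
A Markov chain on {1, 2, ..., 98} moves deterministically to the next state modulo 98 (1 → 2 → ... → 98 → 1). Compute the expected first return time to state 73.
E[T_73 | X_0 = 73] = 98

The chain cycles deterministically, so starting at state 73 it returns in exactly 98 steps. Equivalently, the stationary distribution is uniform π_j = 1/98 for every state j, so by Kac's formula E[T_73] = 1/π_73 = 98.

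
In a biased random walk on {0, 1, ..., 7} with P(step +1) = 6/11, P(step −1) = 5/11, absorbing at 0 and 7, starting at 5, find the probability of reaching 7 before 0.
P(hit 7 before 0) = (1 − (5/6)^5) / (1 − (5/6)^7) = 167436/201811

Let u_k denote P(reach 7 before 0 | start at k). Boundary: u_0 = 0, u_7 = 1. Recurrence: u_k = 6/11·u_{k+1} + 5/11·u_{k-1} for 1 ≤ k ≤ 6. Try u_k = A + B·r^k with r = q/p = (5/11)/(6/11) = 5/6. Substitution satisfies the recurrence; boundary conditions give:
  u_k = (1 − r^k) / (1 − r^N) = (1 − (5/6)^5) / (1 − (5/6)^7) = 167436/201811.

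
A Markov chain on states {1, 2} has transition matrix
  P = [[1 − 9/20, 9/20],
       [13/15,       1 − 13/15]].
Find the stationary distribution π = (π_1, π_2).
π_1 = 52/79, π_2 = 27/79

Solve πP = π with π_1 + π_2 = 1. From πP = π: π_1 · (1 − 9/20) + π_2 · 13/15 = π_1 ⇒ π_2 · 13/15 = π_1 · 9/20 ⇒ π_2/π_1 = (9/20)/(13/15) = 27/52. Together with π_1 + π_2 = 1:
  π_1 = (13/15)/(9/20 + 13/15) = (13/15)/(79/60) = 52/79,
  π_2 = (9/20)/(9/20 + 13/15) = (9/20)/(79/60) = 27/79.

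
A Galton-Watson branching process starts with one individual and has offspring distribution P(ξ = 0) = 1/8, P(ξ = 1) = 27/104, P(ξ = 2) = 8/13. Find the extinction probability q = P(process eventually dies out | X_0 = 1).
q = 13/64

The pgf is f(s) = 1/8 + 27/104·s + 8/13·s². The extinction probability q is the smallest fixed point of f in [0, 1]. Setting s = f(s):
  8/13·s² + (27/104 − 1)·s + 1/8 = 0
  8/13·s² − (1/8 + 8/13)·s + 1/8 = 0
which factors as (s − 1)·(8/13·s − 1/8) = 0, giving roots s = 1 and s = (1/8)/(8/13) = 13/64.
Mean offspring μ = 27/104 + 2·8/13 = 155/104 > 1 (supercritical), so q < 1. The extinction probability is the smaller root: q = (1/8)/(8/13) = 13/64.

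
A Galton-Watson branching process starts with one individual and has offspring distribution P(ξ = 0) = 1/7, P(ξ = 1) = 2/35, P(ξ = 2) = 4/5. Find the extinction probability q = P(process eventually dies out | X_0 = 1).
q = 5/28

The pgf is f(s) = 1/7 + 2/35·s + 4/5·s². The extinction probability q is the smallest fixed point of f in [0, 1]. Setting s = f(s):
  4/5·s² + (2/35 − 1)·s + 1/7 = 0
  4/5·s² − (1/7 + 4/5)·s + 1/7 = 0
which factors as (s − 1)·(4/5·s − 1/7) = 0, giving roots s = 1 and s = (1/7)/(4/5) = 5/28.
Mean offspring μ = 2/35 + 2·4/5 = 58/35 > 1 (supercritical), so q < 1. The extinction probability is the smaller root: q = (1/7)/(4/5) = 5/28.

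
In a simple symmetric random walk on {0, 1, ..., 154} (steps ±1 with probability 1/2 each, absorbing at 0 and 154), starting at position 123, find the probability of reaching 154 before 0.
P(hit 154 before 0) = 123/154

Let u_k = P(hit 154 before 0 | start at k). Then u_0 = 0, u_154 = 1, and u_k = u_{k-1}/2 + u_{k+1}/2 for 1 ≤ k ≤ 153. This harmonic recurrence is solved by u_k = k/154, giving u_123 = 123/154.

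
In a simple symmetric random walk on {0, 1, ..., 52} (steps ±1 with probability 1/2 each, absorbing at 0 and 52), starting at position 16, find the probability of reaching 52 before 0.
P(hit 52 before 0) = 16/52 = 4/13

Let u_k = P(hit 52 before 0 | start at k). Then u_0 = 0, u_52 = 1, and u_k = u_{k-1}/2 + u_{k+1}/2 for 1 ≤ k ≤ 51. This harmonic recurrence is solved by u_k = k/52, giving u_16 = 16/52 = 4/13.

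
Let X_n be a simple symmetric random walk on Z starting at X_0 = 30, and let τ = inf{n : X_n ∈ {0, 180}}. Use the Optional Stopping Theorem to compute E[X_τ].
E[X_τ] = 30

X_n is a martingale and τ is a bounded-mean stopping time (indeed τ is finite a.s. with bounded expectation since the walk is in a bounded region). By the OST, E[X_τ] = E[X_0] = 30. Equivalently: E[X_τ] = 180 · P(hit 180 first) + 0 · P(hit 0 first) = 180 · (30/180) = 30.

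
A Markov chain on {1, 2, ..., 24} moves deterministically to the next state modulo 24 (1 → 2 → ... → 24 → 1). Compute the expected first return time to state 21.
E[T_21 | X_0 = 21] = 24

The chain cycles deterministically, so starting at state 21 it returns in exactly 24 steps. Equivalently, the stationary distribution is uniform π_j = 1/24 for every state j, so by Kac's formula E[T_21] = 1/π_21 = 24.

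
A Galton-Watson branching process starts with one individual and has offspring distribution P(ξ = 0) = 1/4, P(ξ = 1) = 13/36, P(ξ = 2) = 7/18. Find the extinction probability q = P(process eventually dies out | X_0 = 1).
q = 9/14

The pgf is f(s) = 1/4 + 13/36·s + 7/18·s². The extinction probability q is the smallest fixed point of f in [0, 1]. Setting s = f(s):
  7/18·s² + (13/36 − 1)·s + 1/4 = 0
  7/18·s² − (1/4 + 7/18)·s + 1/4 = 0
which factors as (s − 1)·(7/18·s − 1/4) = 0, giving roots s = 1 and s = (1/4)/(7/18) = 9/14.
Mean offspring μ = 13/36 + 2·7/18 = 41/36 > 1 (supercritical), so q < 1. The extinction probability is the smaller root: q = (1/4)/(7/18) = 9/14.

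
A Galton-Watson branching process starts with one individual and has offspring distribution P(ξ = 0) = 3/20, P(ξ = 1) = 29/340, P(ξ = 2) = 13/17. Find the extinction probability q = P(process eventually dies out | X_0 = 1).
q = 51/260

The pgf is f(s) = 3/20 + 29/340·s + 13/17·s². The extinction probability q is the smallest fixed point of f in [0, 1]. Setting s = f(s):
  13/17·s² + (29/340 − 1)·s + 3/20 = 0
  13/17·s² − (3/20 + 13/17)·s + 3/20 = 0
which factors as (s − 1)·(13/17·s − 3/20) = 0, giving roots s = 1 and s = (3/20)/(13/17) = 51/260.
Mean offspring μ = 29/340 + 2·13/17 = 549/340 > 1 (supercritical), so q < 1. The extinction probability is the smaller root: q = (3/20)/(13/17) = 51/260.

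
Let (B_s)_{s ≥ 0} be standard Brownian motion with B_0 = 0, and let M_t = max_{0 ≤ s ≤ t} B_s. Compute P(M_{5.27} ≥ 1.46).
P(M_{5.27} ≥ 1.46) = 2·P(B_{5.27} ≥ 1.46) = 2(1 − Φ(1.46/√5.27)) ≈ 0.5248

By the reflection principle for Brownian motion, P(M_t ≥ a) = 2 · P(B_t ≥ a) for a ≥ 0. Since B_t ~ N(0, t), P(B_t ≥ 1.46) = 1 − Φ(1.46/√t) = 1 − Φ(1.46/√5.27) = 1 − Φ(0.6360). So
  P(M_{5.27} ≥ 1.46) = 2(1 − Φ(0.6360)) ≈ 0.5248.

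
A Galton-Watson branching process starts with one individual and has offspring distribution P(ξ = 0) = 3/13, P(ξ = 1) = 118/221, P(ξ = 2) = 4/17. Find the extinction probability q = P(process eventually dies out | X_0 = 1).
q = 51/52

The pgf is f(s) = 3/13 + 118/221·s + 4/17·s². The extinction probability q is the smallest fixed point of f in [0, 1]. Setting s = f(s):
  4/17·s² + (118/221 − 1)·s + 3/13 = 0
  4/17·s² − (3/13 + 4/17)·s + 3/13 = 0
which factors as (s − 1)·(4/17·s − 3/13) = 0, giving roots s = 1 and s = (3/13)/(4/17) = 51/52.
Mean offspring μ = 118/221 + 2·4/17 = 222/221 > 1 (supercritical), so q < 1. The extinction probability is the smaller root: q = (3/13)/(4/17) = 51/52.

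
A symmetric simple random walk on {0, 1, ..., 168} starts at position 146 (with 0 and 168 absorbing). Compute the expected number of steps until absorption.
E[τ | X_0 = 146] = 3212

Let v_k = E[τ | X_0 = k]. Boundary: v_0 = v_168 = 0. Recurrence: v_k = 1 + (v_{k-1} + v_{k+1})/2 for 1 ≤ k ≤ 167. The particular solution to v_k − (v_{k-1} + v_{k+1})/2 = 1 is v_k = −k^2. Adding homogeneous solution A + B k and matching boundaries gives v_k = k (168 − k). Substituting k = 146: v_146 = 146 · 22 = 3212.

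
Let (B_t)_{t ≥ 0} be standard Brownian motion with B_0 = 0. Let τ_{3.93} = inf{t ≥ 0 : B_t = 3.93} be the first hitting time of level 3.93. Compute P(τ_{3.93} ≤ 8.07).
P(τ_{3.93} ≤ 8.07) = 2(1 − Φ(3.93/√8.07)) = 2(1 − Φ(1.3834)) ≈ 0.1665

By the reflection principle for standard BM, P(τ_b ≤ t) = 2 · P(B_t ≥ b). Since B_t ~ N(0, t), P(B_t ≥ 3.93) = 1 − Φ(3.93/√t) = 1 − Φ(3.93/√8.07) = 1 − Φ(1.3834) ≈ 0.08327. Doubling: P(τ_{3.93} ≤ 8.07) ≈ 2 · 0.08327 = 0.16654 ≈ 0.1665.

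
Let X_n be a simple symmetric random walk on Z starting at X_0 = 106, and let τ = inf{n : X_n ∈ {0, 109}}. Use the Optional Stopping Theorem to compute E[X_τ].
E[X_τ] = 106

X_n is a martingale and τ is a bounded-mean stopping time (indeed τ is finite a.s. with bounded expectation since the walk is in a bounded region). By the OST, E[X_τ] = E[X_0] = 106. Equivalently: E[X_τ] = 109 · P(hit 109 first) + 0 · P(hit 0 first) = 109 · (106/109) = 106.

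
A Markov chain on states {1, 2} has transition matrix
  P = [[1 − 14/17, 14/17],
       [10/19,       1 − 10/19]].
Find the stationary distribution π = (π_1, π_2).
π_1 = 85/218, π_2 = 133/218

Solve πP = π with π_1 + π_2 = 1. From πP = π: π_1 · (1 − 14/17) + π_2 · 10/19 = π_1 ⇒ π_2 · 10/19 = π_1 · 14/17 ⇒ π_2/π_1 = (14/17)/(10/19) = 133/85. Together with π_1 + π_2 = 1:
  π_1 = (10/19)/(14/17 + 10/19) = (10/19)/(436/323) = 85/218,
  π_2 = (14/17)/(14/17 + 10/19) = (14/17)/(436/323) = 133/218.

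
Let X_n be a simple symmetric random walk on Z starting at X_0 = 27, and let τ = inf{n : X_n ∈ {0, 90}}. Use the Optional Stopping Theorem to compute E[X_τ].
E[X_τ] = 27

X_n is a martingale and τ is a bounded-mean stopping time (indeed τ is finite a.s. with bounded expectation since the walk is in a bounded region). By the OST, E[X_τ] = E[X_0] = 27. Equivalently: E[X_τ] = 90 · P(hit 90 first) + 0 · P(hit 0 first) = 90 · (27/90) = 27.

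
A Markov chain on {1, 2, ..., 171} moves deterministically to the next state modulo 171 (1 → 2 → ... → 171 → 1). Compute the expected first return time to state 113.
E[T_113 | X_0 = 113] = 171

The chain cycles deterministically, so starting at state 113 it returns in exactly 171 steps. Equivalently, the stationary distribution is uniform π_j = 1/171 for every state j, so by Kac's formula E[T_113] = 1/π_113 = 171.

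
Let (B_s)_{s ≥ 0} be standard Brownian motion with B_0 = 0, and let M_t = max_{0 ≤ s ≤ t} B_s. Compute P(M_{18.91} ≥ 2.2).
P(M_{18.91} ≥ 2.2) = 2·P(B_{18.91} ≥ 2.2) = 2(1 − Φ(2.2/√18.91)) ≈ 0.6129

By the reflection principle for Brownian motion, P(M_t ≥ a) = 2 · P(B_t ≥ a) for a ≥ 0. Since B_t ~ N(0, t), P(B_t ≥ 2.2) = 1 − Φ(2.2/√t) = 1 − Φ(2.2/√18.91) = 1 − Φ(0.5059). So
  P(M_{18.91} ≥ 2.2) = 2(1 − Φ(0.5059)) ≈ 0.6129.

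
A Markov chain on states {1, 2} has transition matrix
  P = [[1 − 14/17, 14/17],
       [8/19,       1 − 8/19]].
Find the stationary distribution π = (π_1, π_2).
π_1 = 68/201, π_2 = 133/201

Solve πP = π with π_1 + π_2 = 1. From πP = π: π_1 · (1 − 14/17) + π_2 · 8/19 = π_1 ⇒ π_2 · 8/19 = π_1 · 14/17 ⇒ π_2/π_1 = (14/17)/(8/19) = 133/68. Together with π_1 + π_2 = 1:
  π_1 = (8/19)/(14/17 + 8/19) = (8/19)/(402/323) = 68/201,
  π_2 = (14/17)/(14/17 + 8/19) = (14/17)/(402/323) = 133/201.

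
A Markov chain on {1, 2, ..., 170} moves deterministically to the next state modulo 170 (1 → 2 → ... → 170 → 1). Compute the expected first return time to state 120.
E[T_120 | X_0 = 120] = 170

The chain cycles deterministically, so starting at state 120 it returns in exactly 170 steps. Equivalently, the stationary distribution is uniform π_j = 1/170 for every state j, so by Kac's formula E[T_120] = 1/π_120 = 170.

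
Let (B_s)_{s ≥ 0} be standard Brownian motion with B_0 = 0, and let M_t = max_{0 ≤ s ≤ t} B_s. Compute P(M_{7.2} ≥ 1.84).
P(M_{7.2} ≥ 1.84) = 2·P(B_{7.2} ≥ 1.84) = 2(1 − Φ(1.84/√7.2)) ≈ 0.4929

By the reflection principle for Brownian motion, P(M_t ≥ a) = 2 · P(B_t ≥ a) for a ≥ 0. Since B_t ~ N(0, t), P(B_t ≥ 1.84) = 1 − Φ(1.84/√t) = 1 − Φ(1.84/√7.2) = 1 − Φ(0.6857). So
  P(M_{7.2} ≥ 1.84) = 2(1 − Φ(0.6857)) ≈ 0.4929.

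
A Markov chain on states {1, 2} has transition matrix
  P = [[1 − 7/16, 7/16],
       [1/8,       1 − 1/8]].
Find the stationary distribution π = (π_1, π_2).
π_1 = 2/9, π_2 = 7/9

Solve πP = π with π_1 + π_2 = 1. From πP = π: π_1 · (1 − 7/16) + π_2 · 1/8 = π_1 ⇒ π_2 · 1/8 = π_1 · 7/16 ⇒ π_2/π_1 = (7/16)/(1/8) = 7/2. Together with π_1 + π_2 = 1:
  π_1 = (1/8)/(7/16 + 1/8) = (1/8)/(9/16) = 2/9,
  π_2 = (7/16)/(7/16 + 1/8) = (7/16)/(9/16) = 7/9.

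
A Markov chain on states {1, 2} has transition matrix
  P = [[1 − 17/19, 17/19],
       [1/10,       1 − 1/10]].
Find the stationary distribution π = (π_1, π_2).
π_1 = 19/189, π_2 = 170/189

Solve πP = π with π_1 + π_2 = 1. From πP = π: π_1 · (1 − 17/19) + π_2 · 1/10 = π_1 ⇒ π_2 · 1/10 = π_1 · 17/19 ⇒ π_2/π_1 = (17/19)/(1/10) = 170/19. Together with π_1 + π_2 = 1:
  π_1 = (1/10)/(17/19 + 1/10) = (1/10)/(189/190) = 19/189,
  π_2 = (17/19)/(17/19 + 1/10) = (17/19)/(189/190) = 170/189.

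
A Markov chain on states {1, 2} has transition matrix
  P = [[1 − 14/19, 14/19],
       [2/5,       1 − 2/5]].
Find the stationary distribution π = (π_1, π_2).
π_1 = 19/54, π_2 = 35/54

Solve πP = π with π_1 + π_2 = 1. From πP = π: π_1 · (1 − 14/19) + π_2 · 2/5 = π_1 ⇒ π_2 · 2/5 = π_1 · 14/19 ⇒ π_2/π_1 = (14/19)/(2/5) = 35/19. Together with π_1 + π_2 = 1:
  π_1 = (2/5)/(14/19 + 2/5) = (2/5)/(108/95) = 19/54,
  π_2 = (14/19)/(14/19 + 2/5) = (14/19)/(108/95) = 35/54.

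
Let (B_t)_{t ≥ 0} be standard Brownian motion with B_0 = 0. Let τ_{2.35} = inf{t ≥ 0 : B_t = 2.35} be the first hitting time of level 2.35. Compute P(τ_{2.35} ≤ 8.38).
P(τ_{2.35} ≤ 8.38) = 2(1 − Φ(2.35/√8.38)) = 2(1 − Φ(0.8118)) ≈ 0.4169

By the reflection principle for standard BM, P(τ_b ≤ t) = 2 · P(B_t ≥ b). Since B_t ~ N(0, t), P(B_t ≥ 2.35) = 1 − Φ(2.35/√t) = 1 − Φ(2.35/√8.38) = 1 − Φ(0.8118) ≈ 0.20845. Doubling: P(τ_{2.35} ≤ 8.38) ≈ 2 · 0.20845 = 0.41690 ≈ 0.4169.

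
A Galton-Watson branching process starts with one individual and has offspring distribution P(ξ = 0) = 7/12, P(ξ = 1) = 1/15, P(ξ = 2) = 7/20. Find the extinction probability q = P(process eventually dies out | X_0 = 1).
q = 1

Mean offspring μ = 0·7/12 + 1·1/15 + 2·7/20 = 23/30 ≤ 1. For μ ≤ 1 with offspring not concentrated at 1, the Galton-Watson process goes extinct almost surely, so q = 1.
(Algebraic check: The pgf is f(s) = 7/12 + 1/15·s + 7/20·s². The extinction probability q is the smallest fixed point of f in [0, 1]. Setting s = f(s):
  7/20·s² + (1/15 − 1)·s + 7/12 = 0
  7/20·s² − (7/12 + 7/20)·s + 7/12 = 0
which factors as (s − 1)·(7/20·s − 7/12) = 0, giving roots s = 1 and s = (7/12)/(7/20) = 5/3. Since 5/3 ≥ 1, the smallest root in [0, 1] is s = 1.)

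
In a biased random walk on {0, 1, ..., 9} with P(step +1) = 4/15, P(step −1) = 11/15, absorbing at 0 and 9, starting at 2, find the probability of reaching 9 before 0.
P(hit 9 before 0) = (1 − (11/4)^2) / (1 − (11/4)^9) = 245760/336812221

Let u_k denote P(reach 9 before 0 | start at k). Boundary: u_0 = 0, u_9 = 1. Recurrence: u_k = 4/15·u_{k+1} + 11/15·u_{k-1} for 1 ≤ k ≤ 8. Try u_k = A + B·r^k with r = q/p = (11/15)/(4/15) = 11/4. Substitution satisfies the recurrence; boundary conditions give:
  u_k = (1 − r^k) / (1 − r^N) = (1 − (11/4)^2) / (1 − (11/4)^9) = 245760/336812221.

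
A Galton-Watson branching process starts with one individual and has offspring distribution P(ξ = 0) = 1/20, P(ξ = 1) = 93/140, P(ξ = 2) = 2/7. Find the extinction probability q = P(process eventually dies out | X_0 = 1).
q = 7/40

The pgf is f(s) = 1/20 + 93/140·s + 2/7·s². The extinction probability q is the smallest fixed point of f in [0, 1]. Setting s = f(s):
  2/7·s² + (93/140 − 1)·s + 1/20 = 0
  2/7·s² − (1/20 + 2/7)·s + 1/20 = 0
which factors as (s − 1)·(2/7·s − 1/20) = 0, giving roots s = 1 and s = (1/20)/(2/7) = 7/40.
Mean offspring μ = 93/140 + 2·2/7 = 173/140 > 1 (supercritical), so q < 1. The extinction probability is the smaller root: q = (1/20)/(2/7) = 7/40.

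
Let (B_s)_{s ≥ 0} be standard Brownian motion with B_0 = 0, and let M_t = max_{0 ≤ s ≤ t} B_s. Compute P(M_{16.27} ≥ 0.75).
P(M_{16.27} ≥ 0.75) = 2·P(B_{16.27} ≥ 0.75) = 2(1 − Φ(0.75/√16.27)) ≈ 0.8525

By the reflection principle for Brownian motion, P(M_t ≥ a) = 2 · P(B_t ≥ a) for a ≥ 0. Since B_t ~ N(0, t), P(B_t ≥ 0.75) = 1 − Φ(0.75/√t) = 1 − Φ(0.75/√16.27) = 1 − Φ(0.1859). So
  P(M_{16.27} ≥ 0.75) = 2(1 − Φ(0.1859)) ≈ 0.8525.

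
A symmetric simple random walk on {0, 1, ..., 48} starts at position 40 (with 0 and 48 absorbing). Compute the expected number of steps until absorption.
E[τ | X_0 = 40] = 320

Let v_k = E[τ | X_0 = k]. Boundary: v_0 = v_48 = 0. Recurrence: v_k = 1 + (v_{k-1} + v_{k+1})/2 for 1 ≤ k ≤ 47. The particular solution to v_k − (v_{k-1} + v_{k+1})/2 = 1 is v_k = −k^2. Adding homogeneous solution A + B k and matching boundaries gives v_k = k (48 − k). Substituting k = 40: v_40 = 40 · 8 = 320.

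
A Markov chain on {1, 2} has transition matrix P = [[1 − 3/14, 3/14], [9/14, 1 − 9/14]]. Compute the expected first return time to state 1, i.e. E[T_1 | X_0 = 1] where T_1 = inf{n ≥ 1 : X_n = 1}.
E[T_1 | X_0 = 1] = 1/π_1 = 4/3

For an irreducible recurrent Markov chain with stationary distribution π, E[T_i | X_0 = i] = 1/π_i (Kac's formula). Here π_1 = (9/14)/(3/14 + 9/14) = (9/14)/(6/7) = 3/4, so E[T_1 | X_0 = 1] = 1/π_1 = (3/14 + 9/14)/(9/14) = (6/7)/(9/14) = 4/3.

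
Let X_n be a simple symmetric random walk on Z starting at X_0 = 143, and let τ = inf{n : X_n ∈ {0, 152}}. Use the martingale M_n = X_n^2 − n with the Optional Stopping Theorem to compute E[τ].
E[τ] = 1287

M_n = X_n^2 − n is a martingale (since E[X_{n+1}^2 | F_n] = X_n^2 + 1). By OST (τ has finite mean in a bounded region), E[M_τ] = E[M_0] = X_0^2 − 0 = 143^2 = 20449. Also E[M_τ] = E[X_τ^2] − E[τ]. The walk exits at 0 or 152, with P(hit 152 first) = 143/152, so E[X_τ^2] = 152^2 · 143/152 + 0 = 21736. Thus E[τ] = E[X_τ^2] − E[M_τ] = 21736 − 20449 = 1287 = 143(152 − 143) = 1287.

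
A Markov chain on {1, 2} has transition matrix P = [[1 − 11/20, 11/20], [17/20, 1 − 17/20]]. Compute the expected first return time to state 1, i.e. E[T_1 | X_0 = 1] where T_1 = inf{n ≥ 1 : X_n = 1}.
E[T_1 | X_0 = 1] = 1/π_1 = 28/17

For an irreducible recurrent Markov chain with stationary distribution π, E[T_i | X_0 = i] = 1/π_i (Kac's formula). Here π_1 = (17/20)/(11/20 + 17/20) = (17/20)/(7/5) = 17/28, so E[T_1 | X_0 = 1] = 1/π_1 = (11/20 + 17/20)/(17/20) = (7/5)/(17/20) = 28/17.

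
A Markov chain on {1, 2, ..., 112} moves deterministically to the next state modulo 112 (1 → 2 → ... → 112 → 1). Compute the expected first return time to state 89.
E[T_89 | X_0 = 89] = 112

The chain cycles deterministically, so starting at state 89 it returns in exactly 112 steps. Equivalently, the stationary distribution is uniform π_j = 1/112 for every state j, so by Kac's formula E[T_89] = 1/π_89 = 112.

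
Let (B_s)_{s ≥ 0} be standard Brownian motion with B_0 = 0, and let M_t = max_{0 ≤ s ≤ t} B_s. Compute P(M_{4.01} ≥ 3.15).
P(M_{4.01} ≥ 3.15) = 2·P(B_{4.01} ≥ 3.15) = 2(1 − Φ(3.15/√4.01)) ≈ 0.1157

By the reflection principle for Brownian motion, P(M_t ≥ a) = 2 · P(B_t ≥ a) for a ≥ 0. Since B_t ~ N(0, t), P(B_t ≥ 3.15) = 1 − Φ(3.15/√t) = 1 − Φ(3.15/√4.01) = 1 − Φ(1.5730). So
  P(M_{4.01} ≥ 3.15) = 2(1 − Φ(1.5730)) ≈ 0.1157.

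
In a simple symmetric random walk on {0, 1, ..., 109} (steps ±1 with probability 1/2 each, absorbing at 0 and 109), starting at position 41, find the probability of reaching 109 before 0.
P(hit 109 before 0) = 41/109

Let u_k = P(hit 109 before 0 | start at k). Then u_0 = 0, u_109 = 1, and u_k = u_{k-1}/2 + u_{k+1}/2 for 1 ≤ k ≤ 108. This harmonic recurrence is solved by u_k = k/109, giving u_41 = 41/109.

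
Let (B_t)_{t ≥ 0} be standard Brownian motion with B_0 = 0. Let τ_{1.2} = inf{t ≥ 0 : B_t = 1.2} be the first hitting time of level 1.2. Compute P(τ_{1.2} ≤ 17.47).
P(τ_{1.2} ≤ 17.47) = 2(1 − Φ(1.2/√17.47)) = 2(1 − Φ(0.2871)) ≈ 0.7740

By the reflection principle for standard BM, P(τ_b ≤ t) = 2 · P(B_t ≥ b). Since B_t ~ N(0, t), P(B_t ≥ 1.2) = 1 − Φ(1.2/√t) = 1 − Φ(1.2/√17.47) = 1 − Φ(0.2871) ≈ 0.38702. Doubling: P(τ_{1.2} ≤ 17.47) ≈ 2 · 0.38702 = 0.77404 ≈ 0.7740.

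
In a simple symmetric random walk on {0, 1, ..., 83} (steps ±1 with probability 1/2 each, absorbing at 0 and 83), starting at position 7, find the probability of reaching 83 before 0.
P(hit 83 before 0) = 7/83

Let u_k = P(hit 83 before 0 | start at k). Then u_0 = 0, u_83 = 1, and u_k = u_{k-1}/2 + u_{k+1}/2 for 1 ≤ k ≤ 82. This harmonic recurrence is solved by u_k = k/83, giving u_7 = 7/83.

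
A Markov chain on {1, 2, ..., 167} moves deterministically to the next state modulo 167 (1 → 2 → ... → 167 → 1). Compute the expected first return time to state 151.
E[T_151 | X_0 = 151] = 167

The chain cycles deterministically, so starting at state 151 it returns in exactly 167 steps. Equivalently, the stationary distribution is uniform π_j = 1/167 for every state j, so by Kac's formula E[T_151] = 1/π_151 = 167.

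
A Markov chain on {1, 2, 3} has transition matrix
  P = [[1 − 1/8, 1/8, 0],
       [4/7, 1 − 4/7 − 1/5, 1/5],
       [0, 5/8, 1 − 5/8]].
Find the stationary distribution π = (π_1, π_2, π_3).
π = (800/1031, 175/1031, 56/1031)

This is a birth-death chain on three states, which satisfies detailed balance: π_1 · P_{12} = π_2 · P_{21} and π_2 · P_{23} = π_3 · P_{32}.
From π_1 · 1/8 = π_2 · 4/7: π_2/π_1 = (1/8)/(4/7) = 7/32.
From π_2 · 1/5 = π_3 · 5/8: π_3/π_2 = (1/5)/(5/8) = 8/25.
Take π_1 proportional to 1; then unnormalized π = (1, 7/32, 7/100). Normalize by dividing by the sum 1031/800:
  π = (800/1031, 175/1031, 56/1031).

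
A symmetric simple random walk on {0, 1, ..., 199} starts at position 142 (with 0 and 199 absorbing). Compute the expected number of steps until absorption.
E[τ | X_0 = 142] = 8094

Let v_k = E[τ | X_0 = k]. Boundary: v_0 = v_199 = 0. Recurrence: v_k = 1 + (v_{k-1} + v_{k+1})/2 for 1 ≤ k ≤ 198. The particular solution to v_k − (v_{k-1} + v_{k+1})/2 = 1 is v_k = −k^2. Adding homogeneous solution A + B k and matching boundaries gives v_k = k (199 − k). Substituting k = 142: v_142 = 142 · 57 = 8094.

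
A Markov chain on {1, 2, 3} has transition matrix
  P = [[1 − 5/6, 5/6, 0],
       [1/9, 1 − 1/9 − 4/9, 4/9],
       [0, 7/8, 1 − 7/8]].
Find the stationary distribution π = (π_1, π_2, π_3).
π = (42/517, 315/517, 160/517)

This is a birth-death chain on three states, which satisfies detailed balance: π_1 · P_{12} = π_2 · P_{21} and π_2 · P_{23} = π_3 · P_{32}.
From π_1 · 5/6 = π_2 · 1/9: π_2/π_1 = (5/6)/(1/9) = 15/2.
From π_2 · 4/9 = π_3 · 7/8: π_3/π_2 = (4/9)/(7/8) = 32/63.
Take π_1 proportional to 1; then unnormalized π = (1, 15/2, 80/21). Normalize by dividing by the sum 517/42:
  π = (42/517, 315/517, 160/517).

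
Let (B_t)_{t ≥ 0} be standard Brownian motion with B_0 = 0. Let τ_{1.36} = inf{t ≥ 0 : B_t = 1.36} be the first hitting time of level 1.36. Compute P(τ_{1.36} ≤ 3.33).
P(τ_{1.36} ≤ 3.33) = 2(1 − Φ(1.36/√3.33)) = 2(1 − Φ(0.7453)) ≈ 0.4561

By the reflection principle for standard BM, P(τ_b ≤ t) = 2 · P(B_t ≥ b). Since B_t ~ N(0, t), P(B_t ≥ 1.36) = 1 − Φ(1.36/√t) = 1 − Φ(1.36/√3.33) = 1 − Φ(0.7453) ≈ 0.22805. Doubling: P(τ_{1.36} ≤ 3.33) ≈ 2 · 0.22805 = 0.45610 ≈ 0.4561.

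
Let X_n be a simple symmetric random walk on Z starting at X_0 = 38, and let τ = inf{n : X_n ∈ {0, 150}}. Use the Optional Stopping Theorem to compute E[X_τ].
E[X_τ] = 38

X_n is a martingale and τ is a bounded-mean stopping time (indeed τ is finite a.s. with bounded expectation since the walk is in a bounded region). By the OST, E[X_τ] = E[X_0] = 38. Equivalently: E[X_τ] = 150 · P(hit 150 first) + 0 · P(hit 0 first) = 150 · (38/150) = 38.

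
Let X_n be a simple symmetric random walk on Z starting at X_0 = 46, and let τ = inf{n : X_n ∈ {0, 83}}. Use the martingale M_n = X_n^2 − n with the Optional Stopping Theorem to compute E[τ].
E[τ] = 1702

M_n = X_n^2 − n is a martingale (since E[X_{n+1}^2 | F_n] = X_n^2 + 1). By OST (τ has finite mean in a bounded region), E[M_τ] = E[M_0] = X_0^2 − 0 = 46^2 = 2116. Also E[M_τ] = E[X_τ^2] − E[τ]. The walk exits at 0 or 83, with P(hit 83 first) = 46/83, so E[X_τ^2] = 83^2 · 46/83 + 0 = 3818. Thus E[τ] = E[X_τ^2] − E[M_τ] = 3818 − 2116 = 1702 = 46(83 − 46) = 1702.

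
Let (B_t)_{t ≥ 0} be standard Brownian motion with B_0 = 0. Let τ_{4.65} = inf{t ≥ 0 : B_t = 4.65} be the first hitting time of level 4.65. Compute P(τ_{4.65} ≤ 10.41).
P(τ_{4.65} ≤ 10.41) = 2(1 − Φ(4.65/√10.41)) = 2(1 − Φ(1.4412)) ≈ 0.1495

By the reflection principle for standard BM, P(τ_b ≤ t) = 2 · P(B_t ≥ b). Since B_t ~ N(0, t), P(B_t ≥ 4.65) = 1 − Φ(4.65/√t) = 1 − Φ(4.65/√10.41) = 1 − Φ(1.4412) ≈ 0.07476. Doubling: P(τ_{4.65} ≤ 10.41) ≈ 2 · 0.07476 = 0.14952 ≈ 0.1495.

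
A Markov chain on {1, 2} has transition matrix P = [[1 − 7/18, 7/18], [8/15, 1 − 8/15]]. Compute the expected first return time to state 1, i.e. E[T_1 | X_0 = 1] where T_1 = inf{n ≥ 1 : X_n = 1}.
E[T_1 | X_0 = 1] = 1/π_1 = 83/48

For an irreducible recurrent Markov chain with stationary distribution π, E[T_i | X_0 = i] = 1/π_i (Kac's formula). Here π_1 = (8/15)/(7/18 + 8/15) = (8/15)/(83/90) = 48/83, so E[T_1 | X_0 = 1] = 1/π_1 = (7/18 + 8/15)/(8/15) = (83/90)/(8/15) = 83/48.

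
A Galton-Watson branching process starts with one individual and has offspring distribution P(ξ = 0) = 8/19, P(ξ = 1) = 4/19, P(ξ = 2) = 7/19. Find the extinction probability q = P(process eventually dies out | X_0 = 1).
q = 1

Mean offspring μ = 0·8/19 + 1·4/19 + 2·7/19 = 18/19 ≤ 1. For μ ≤ 1 with offspring not concentrated at 1, the Galton-Watson process goes extinct almost surely, so q = 1.
(Algebraic check: The pgf is f(s) = 8/19 + 4/19·s + 7/19·s². The extinction probability q is the smallest fixed point of f in [0, 1]. Setting s = f(s):
  7/19·s² + (4/19 − 1)·s + 8/19 = 0
  7/19·s² − (8/19 + 7/19)·s + 8/19 = 0
which factors as (s − 1)·(7/19·s − 8/19) = 0, giving roots s = 1 and s = (8/19)/(7/19) = 8/7. Since 8/7 ≥ 1, the smallest root in [0, 1] is s = 1.)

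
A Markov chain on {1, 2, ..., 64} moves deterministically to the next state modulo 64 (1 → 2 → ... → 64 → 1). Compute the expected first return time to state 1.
E[T_1 | X_0 = 1] = 64

The chain cycles deterministically, so starting at state 1 it returns in exactly 64 steps. Equivalently, the stationary distribution is uniform π_j = 1/64 for every state j, so by Kac's formula E[T_1] = 1/π_1 = 64.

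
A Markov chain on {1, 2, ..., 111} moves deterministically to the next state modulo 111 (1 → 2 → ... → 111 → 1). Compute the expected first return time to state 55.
E[T_55 | X_0 = 55] = 111

The chain cycles deterministically, so starting at state 55 it returns in exactly 111 steps. Equivalently, the stationary distribution is uniform π_j = 1/111 for every state j, so by Kac's formula E[T_55] = 1/π_55 = 111.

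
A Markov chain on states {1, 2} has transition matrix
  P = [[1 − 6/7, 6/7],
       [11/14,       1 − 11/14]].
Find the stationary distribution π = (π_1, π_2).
π_1 = 11/23, π_2 = 12/23

Solve πP = π with π_1 + π_2 = 1. From πP = π: π_1 · (1 − 6/7) + π_2 · 11/14 = π_1 ⇒ π_2 · 11/14 = π_1 · 6/7 ⇒ π_2/π_1 = (6/7)/(11/14) = 12/11. Together with π_1 + π_2 = 1:
  π_1 = (11/14)/(6/7 + 11/14) = (11/14)/(23/14) = 11/23,
  π_2 = (6/7)/(6/7 + 11/14) = (6/7)/(23/14) = 12/23.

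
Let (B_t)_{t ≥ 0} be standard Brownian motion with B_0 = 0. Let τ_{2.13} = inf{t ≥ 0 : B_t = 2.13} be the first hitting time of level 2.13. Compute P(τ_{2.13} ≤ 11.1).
P(τ_{2.13} ≤ 11.1) = 2(1 − Φ(2.13/√11.1)) = 2(1 − Φ(0.6393)) ≈ 0.5226

By the reflection principle for standard BM, P(τ_b ≤ t) = 2 · P(B_t ≥ b). Since B_t ~ N(0, t), P(B_t ≥ 2.13) = 1 − Φ(2.13/√t) = 1 − Φ(2.13/√11.1) = 1 − Φ(0.6393) ≈ 0.26131. Doubling: P(τ_{2.13} ≤ 11.1) ≈ 2 · 0.26131 = 0.52262 ≈ 0.5226.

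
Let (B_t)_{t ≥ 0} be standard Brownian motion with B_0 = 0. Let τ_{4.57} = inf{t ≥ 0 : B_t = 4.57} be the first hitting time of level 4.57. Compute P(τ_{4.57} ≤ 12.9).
P(τ_{4.57} ≤ 12.9) = 2(1 − Φ(4.57/√12.9)) = 2(1 − Φ(1.2724)) ≈ 0.2032

By the reflection principle for standard BM, P(τ_b ≤ t) = 2 · P(B_t ≥ b). Since B_t ~ N(0, t), P(B_t ≥ 4.57) = 1 − Φ(4.57/√t) = 1 − Φ(4.57/√12.9) = 1 − Φ(1.2724) ≈ 0.10162. Doubling: P(τ_{4.57} ≤ 12.9) ≈ 2 · 0.10162 = 0.20324 ≈ 0.2032.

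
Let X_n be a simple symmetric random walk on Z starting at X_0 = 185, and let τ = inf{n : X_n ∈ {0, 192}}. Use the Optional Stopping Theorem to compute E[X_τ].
E[X_τ] = 185

X_n is a martingale and τ is a bounded-mean stopping time (indeed τ is finite a.s. with bounded expectation since the walk is in a bounded region). By the OST, E[X_τ] = E[X_0] = 185. Equivalently: E[X_τ] = 192 · P(hit 192 first) + 0 · P(hit 0 first) = 192 · (185/192) = 185.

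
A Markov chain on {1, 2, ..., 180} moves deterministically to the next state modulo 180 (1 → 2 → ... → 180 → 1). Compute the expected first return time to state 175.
E[T_175 | X_0 = 175] = 180

The chain cycles deterministically, so starting at state 175 it returns in exactly 180 steps. Equivalently, the stationary distribution is uniform π_j = 1/180 for every state j, so by Kac's formula E[T_175] = 1/π_175 = 180.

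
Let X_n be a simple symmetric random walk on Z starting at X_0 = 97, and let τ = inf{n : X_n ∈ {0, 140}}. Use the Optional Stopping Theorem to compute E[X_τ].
E[X_τ] = 97

X_n is a martingale and τ is a bounded-mean stopping time (indeed τ is finite a.s. with bounded expectation since the walk is in a bounded region). By the OST, E[X_τ] = E[X_0] = 97. Equivalently: E[X_τ] = 140 · P(hit 140 first) + 0 · P(hit 0 first) = 140 · (97/140) = 97.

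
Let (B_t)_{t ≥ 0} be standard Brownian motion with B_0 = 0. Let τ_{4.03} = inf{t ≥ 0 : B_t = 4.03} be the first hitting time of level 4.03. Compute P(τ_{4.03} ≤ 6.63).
P(τ_{4.03} ≤ 6.63) = 2(1 − Φ(4.03/√6.63)) = 2(1 − Φ(1.5651)) ≈ 0.1176

By the reflection principle for standard BM, P(τ_b ≤ t) = 2 · P(B_t ≥ b). Since B_t ~ N(0, t), P(B_t ≥ 4.03) = 1 − Φ(4.03/√t) = 1 − Φ(4.03/√6.63) = 1 − Φ(1.5651) ≈ 0.05878. Doubling: P(τ_{4.03} ≤ 6.63) ≈ 2 · 0.05878 = 0.11756 ≈ 0.1176.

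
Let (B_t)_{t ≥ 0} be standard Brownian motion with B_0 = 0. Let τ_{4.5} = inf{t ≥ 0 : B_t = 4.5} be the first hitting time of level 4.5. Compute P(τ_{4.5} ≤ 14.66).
P(τ_{4.5} ≤ 14.66) = 2(1 − Φ(4.5/√14.66)) = 2(1 − Φ(1.1753)) ≈ 0.2399

By the reflection principle for standard BM, P(τ_b ≤ t) = 2 · P(B_t ≥ b). Since B_t ~ N(0, t), P(B_t ≥ 4.5) = 1 − Φ(4.5/√t) = 1 − Φ(4.5/√14.66) = 1 − Φ(1.1753) ≈ 0.11994. Doubling: P(τ_{4.5} ≤ 14.66) ≈ 2 · 0.11994 = 0.23988 ≈ 0.2399.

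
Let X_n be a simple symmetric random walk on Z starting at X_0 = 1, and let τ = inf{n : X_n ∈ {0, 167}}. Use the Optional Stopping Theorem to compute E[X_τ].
E[X_τ] = 1

X_n is a martingale and τ is a bounded-mean stopping time (indeed τ is finite a.s. with bounded expectation since the walk is in a bounded region). By the OST, E[X_τ] = E[X_0] = 1. Equivalently: E[X_τ] = 167 · P(hit 167 first) + 0 · P(hit 0 first) = 167 · (1/167) = 1.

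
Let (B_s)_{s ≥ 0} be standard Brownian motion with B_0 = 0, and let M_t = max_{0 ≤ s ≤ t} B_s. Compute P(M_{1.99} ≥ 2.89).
P(M_{1.99} ≥ 2.89) = 2·P(B_{1.99} ≥ 2.89) = 2(1 − Φ(2.89/√1.99)) ≈ 0.0405

By the reflection principle for Brownian motion, P(M_t ≥ a) = 2 · P(B_t ≥ a) for a ≥ 0. Since B_t ~ N(0, t), P(B_t ≥ 2.89) = 1 − Φ(2.89/√t) = 1 − Φ(2.89/√1.99) = 1 − Φ(2.0487). So
  P(M_{1.99} ≥ 2.89) = 2(1 − Φ(2.0487)) ≈ 0.0405.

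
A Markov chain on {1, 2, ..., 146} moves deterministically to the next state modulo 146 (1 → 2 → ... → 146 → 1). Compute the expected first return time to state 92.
E[T_92 | X_0 = 92] = 146

The chain cycles deterministically, so starting at state 92 it returns in exactly 146 steps. Equivalently, the stationary distribution is uniform π_j = 1/146 for every state j, so by Kac's formula E[T_92] = 1/π_92 = 146.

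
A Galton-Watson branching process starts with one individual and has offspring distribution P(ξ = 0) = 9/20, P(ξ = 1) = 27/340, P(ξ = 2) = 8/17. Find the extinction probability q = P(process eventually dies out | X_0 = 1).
q = 153/160

The pgf is f(s) = 9/20 + 27/340·s + 8/17·s². The extinction probability q is the smallest fixed point of f in [0, 1]. Setting s = f(s):
  8/17·s² + (27/340 − 1)·s + 9/20 = 0
  8/17·s² − (9/20 + 8/17)·s + 9/20 = 0
which factors as (s − 1)·(8/17·s − 9/20) = 0, giving roots s = 1 and s = (9/20)/(8/17) = 153/160.
Mean offspring μ = 27/340 + 2·8/17 = 347/340 > 1 (supercritical), so q < 1. The extinction probability is the smaller root: q = (9/20)/(8/17) = 153/160.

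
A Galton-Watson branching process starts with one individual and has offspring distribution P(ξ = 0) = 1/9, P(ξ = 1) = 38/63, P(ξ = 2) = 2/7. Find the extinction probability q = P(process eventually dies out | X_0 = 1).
q = 7/18

The pgf is f(s) = 1/9 + 38/63·s + 2/7·s². The extinction probability q is the smallest fixed point of f in [0, 1]. Setting s = f(s):
  2/7·s² + (38/63 − 1)·s + 1/9 = 0
  2/7·s² − (1/9 + 2/7)·s + 1/9 = 0
which factors as (s − 1)·(2/7·s − 1/9) = 0, giving roots s = 1 and s = (1/9)/(2/7) = 7/18.
Mean offspring μ = 38/63 + 2·2/7 = 74/63 > 1 (supercritical), so q < 1. The extinction probability is the smaller root: q = (1/9)/(2/7) = 7/18.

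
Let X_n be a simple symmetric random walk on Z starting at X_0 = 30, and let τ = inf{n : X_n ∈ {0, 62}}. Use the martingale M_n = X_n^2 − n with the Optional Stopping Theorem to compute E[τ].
E[τ] = 960

M_n = X_n^2 − n is a martingale (since E[X_{n+1}^2 | F_n] = X_n^2 + 1). By OST (τ has finite mean in a bounded region), E[M_τ] = E[M_0] = X_0^2 − 0 = 30^2 = 900. Also E[M_τ] = E[X_τ^2] − E[τ]. The walk exits at 0 or 62, with P(hit 62 first) = 30/62, so E[X_τ^2] = 62^2 · 30/62 + 0 = 1860. Thus E[τ] = E[X_τ^2] − E[M_τ] = 1860 − 900 = 960 = 30(62 − 30) = 960.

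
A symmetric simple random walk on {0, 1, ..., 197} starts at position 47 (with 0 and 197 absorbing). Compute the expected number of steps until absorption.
E[τ | X_0 = 47] = 7050

Let v_k = E[τ | X_0 = k]. Boundary: v_0 = v_197 = 0. Recurrence: v_k = 1 + (v_{k-1} + v_{k+1})/2 for 1 ≤ k ≤ 196. The particular solution to v_k − (v_{k-1} + v_{k+1})/2 = 1 is v_k = −k^2. Adding homogeneous solution A + B k and matching boundaries gives v_k = k (197 − k). Substituting k = 47: v_47 = 47 · 150 = 7050.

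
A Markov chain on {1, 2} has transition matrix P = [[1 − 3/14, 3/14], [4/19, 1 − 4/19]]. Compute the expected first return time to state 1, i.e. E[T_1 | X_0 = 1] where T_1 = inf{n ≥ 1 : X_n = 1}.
E[T_1 | X_0 = 1] = 1/π_1 = 113/56

For an irreducible recurrent Markov chain with stationary distribution π, E[T_i | X_0 = i] = 1/π_i (Kac's formula). Here π_1 = (4/19)/(3/14 + 4/19) = (4/19)/(113/266) = 56/113, so E[T_1 | X_0 = 1] = 1/π_1 = (3/14 + 4/19)/(4/19) = (113/266)/(4/19) = 113/56.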